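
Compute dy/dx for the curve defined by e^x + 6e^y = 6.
Take d/dx of both sides. Since y is implicitly a function of x, the chain rule attaches a y' = dy/dx factor whenever we differentiate through y.

Set F(x, y) = (left side) − (right side), so the curve is F = 0. Differentiating each term of F:
  d/dx[e^(x)] = e^(x)
  d/dx[6e^(y)] = 6·y'·e^(y)
  d/dx[-6] = 0

Collecting, the y'-free part is the partial derivative in x and the y' coefficient is the partial derivative in y:
  ∂F/∂x = e^(x)
  ∂F/∂y = 6e^(y)

so d/dx[F(x, y(x))] = ∂F/∂x + (∂F/∂y)·y' = 0. Rearranging,
  dy/dx = -(∂F/∂x)/(∂F/∂y) = -(e^(x))/(6e^(y)) = -e^(x - y)/6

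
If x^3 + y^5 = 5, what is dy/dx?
Take d/dx of both sides. Since y is implicitly a function of x, the chain rule attaches a y' = dy/dx factor whenever we differentiate through y.

Set F(x, y) = (left side) − (right side), so the curve is F = 0. Differentiating each term of F:
  d/dx[x^3] = 3x^2
  d/dx[y^5] = 5y^4·y'
  d/dx[-5] = 0

Collecting, the y'-free part is the partial derivative in x and the y' coefficient is the partial derivative in y:
  ∂F/∂x = 3x^2
  ∂F/∂y = 5y^4

so d/dx[F(x, y(x))] = ∂F/∂x + (∂F/∂y)·y' = 0. Rearranging,
  dy/dx = -(∂F/∂x)/(∂F/∂y) = -(3x^2)/(5y^4) = -3x^2/(5y^4)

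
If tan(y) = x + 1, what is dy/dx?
Apply d/dx to both sides, remembering that y depends on x. Each occurrence of y therefore brings in a y' = dy/dx via the chain rule.

With F(x, y) equal to the left-hand side minus the right, differentiate F term by term:
  d/dx[-x] = -1
  d/dx[tan(y)] = y'(tan(y)^2 + 1)
  d/dx[-1] = 0
Adding these up, d/dx[F] = 0 becomes
  (-1) + (tan(y)^2 + 1)·y' = 0,
so isolating y',
  dy/dx = -(-1)/(tan(y)^2 + 1) = cos(y)^2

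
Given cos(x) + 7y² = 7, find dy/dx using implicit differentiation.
Apply d/dx to both sides, remembering that y depends on x. Each occurrence of y therefore brings in a y' = dy/dx via the chain rule.

With F(x, y) equal to the left-hand side minus the right, differentiate F term by term:
  d/dx[7y^2] = 14y·y'
  d/dx[cos(x)] = -sin(x)
  d/dx[-7] = 0
Adding these up, d/dx[F] = 0 becomes
  (-sin(x)) + (14y)·y' = 0,
so isolating y',
  dy/dx = -(-sin(x))/(14y) = sin(x)/(14y)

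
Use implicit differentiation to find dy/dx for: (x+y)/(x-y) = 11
Differentiate the relation implicitly: treat y = y(x) and apply the chain rule, so every y-derivative picks up a y' = dy/dx factor.

With everything moved to the left-hand side, differentiate term by term:
  d/dx[(x + y)/(x - y)] = (y' + 1)/(x - y) + (x + y)(y' - 1)/(x - y)^2
  d/dx[-11] = 0

Separating the contributions that come from x directly and those that come through y:
  without y':      1/(x - y) - (x + y)/(x - y)^2
  multiplying y':  1/(x - y) + (x + y)/(x - y)^2

so (1/(x - y) - (x + y)/(x - y)^2) + (1/(x - y) + (x + y)/(x - y)^2)·y' = 0, and therefore
  dy/dx = -(1/(x - y) - (x + y)/(x - y)^2)/(1/(x - y) + (x + y)/(x - y)^2)
        = -(-2y/(x - y)^2)/(2x/(x - y)^2) = y/x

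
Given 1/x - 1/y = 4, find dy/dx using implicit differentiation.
Differentiate both sides with respect to x, treating y as y(x). By the chain rule, any term containing y contributes a factor of y' = dy/dx when we differentiate it.

Move every term to one side and write the relation as F(x, y) = 0. Term by term,
  d/dx[-1/y] = y'/y^2
  d/dx[1/x] = -1/x^2
  d/dx[-4] = 0

The pieces without y' make up ∂F/∂x and the coefficient of y' is ∂F/∂y:
  ∂F/∂x = -1/x^2,
  ∂F/∂y = y^(-2).

Since d/dx[F] = ∂F/∂x + (∂F/∂y)·y' = 0, solve for y':
  (∂F/∂y)·y' = -∂F/∂x
  dy/dx = -(∂F/∂x)/(∂F/∂y) = -(-1/x^2)/(y^(-2)) = y^2/x^2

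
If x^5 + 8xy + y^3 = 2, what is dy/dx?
Differentiate both sides with respect to x, treating y as y(x). By the chain rule, any term containing y contributes a factor of y' = dy/dx when we differentiate it.

Move every term to one side and write the relation as F(x, y) = 0. Term by term,
  d/dx[x^5] = 5x^4
  d/dx[8xy] = 8x·y' + 8y
  d/dx[y^3] = 3y^2·y'
  d/dx[-2] = 0

The pieces without y' make up ∂F/∂x and the coefficient of y' is ∂F/∂y:
  ∂F/∂x = 5x^4 + 8y,
  ∂F/∂y = 8x + 3y^2.

Since d/dx[F] = ∂F/∂x + (∂F/∂y)·y' = 0, solve for y':
  (∂F/∂y)·y' = -∂F/∂x
  dy/dx = -(∂F/∂x)/(∂F/∂y) = -(5x^4 + 8y)/(8x + 3y^2) = (-5x^4 - 8y)/(8x + 3y^2)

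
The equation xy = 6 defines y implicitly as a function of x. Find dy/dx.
Differentiate the relation implicitly: treat y = y(x) and apply the chain rule, so every y-derivative picks up a y' = dy/dx factor.

With everything moved to the left-hand side, differentiate term by term:
  d/dx[xy] = x·y' + y
  d/dx[-6] = 0

Separating the contributions that come from x directly and those that come through y:
  without y':      y
  multiplying y':  x

so (y) + (x)·y' = 0, and therefore
  dy/dx = -(y)/(x) = -y/x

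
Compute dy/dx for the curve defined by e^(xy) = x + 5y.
Take d/dx of both sides. Since y is implicitly a function of x, the chain rule attaches a y' = dy/dx factor whenever we differentiate through y.

Set F(x, y) = (left side) − (right side), so the curve is F = 0. Differentiating each term of F:
  d/dx[-x] = -1
  d/dx[-5y] = -5·y'
  d/dx[e^(xy)] = (x·y' + y)·e^(xy)

Collecting, the y'-free part is the partial derivative in x and the y' coefficient is the partial derivative in y:
  ∂F/∂x = y·e^(xy) - 1
  ∂F/∂y = x·e^(xy) - 5

so d/dx[F(x, y(x))] = ∂F/∂x + (∂F/∂y)·y' = 0. Rearranging,
  dy/dx = -(∂F/∂x)/(∂F/∂y) = -(y·e^(xy) - 1)/(x·e^(xy) - 5) = (-y·e^(xy) + 1)/(x·e^(xy) - 5)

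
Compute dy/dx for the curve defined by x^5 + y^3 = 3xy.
Differentiate both sides with respect to x, treating y as y(x). By the chain rule, any term containing y contributes a factor of y' = dy/dx when we differentiate it.

Move every term to one side and write the relation as F(x, y) = 0. Term by term,
  d/dx[x^5] = 5x^4
  d/dx[-3xy] = -3x·y' - 3y
  d/dx[y^3] = 3y^2·y'

The pieces without y' make up ∂F/∂x and the coefficient of y' is ∂F/∂y:
  ∂F/∂x = 5x^4 - 3y,
  ∂F/∂y = -3x + 3y^2.

Since d/dx[F] = ∂F/∂x + (∂F/∂y)·y' = 0, solve for y':
  (∂F/∂y)·y' = -∂F/∂x
  dy/dx = -(∂F/∂x)/(∂F/∂y) = -(5x^4 - 3y)/(-3x + 3y^2) = (5x^4/3 - y)/(x - y^2)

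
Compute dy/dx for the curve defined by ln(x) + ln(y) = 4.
Take d/dx of both sides. Since y is implicitly a function of x, the chain rule attaches a y' = dy/dx factor whenever we differentiate through y.

Set F(x, y) = (left side) − (right side), so the curve is F = 0. Differentiating each term of F:
  d/dx[ln(x)] = 1/x
  d/dx[ln(y)] = y'/y
  d/dx[-4] = 0

Collecting, the y'-free part is the partial derivative in x and the y' coefficient is the partial derivative in y:
  ∂F/∂x = 1/x
  ∂F/∂y = 1/y

so d/dx[F(x, y(x))] = ∂F/∂x + (∂F/∂y)·y' = 0. Rearranging,
  dy/dx = -(∂F/∂x)/(∂F/∂y) = -(1/x)/(1/y) = -y/x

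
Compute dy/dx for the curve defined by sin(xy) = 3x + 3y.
Differentiate both sides with respect to x, treating y as y(x). By the chain rule, any term containing y contributes a factor of y' = dy/dx when we differentiate it.

Move every term to one side and write the relation as F(x, y) = 0. Term by term,
  d/dx[-3x] = -3
  d/dx[-3y] = -3·y'
  d/dx[sin(xy)] = (x·y' + y)·cos(xy)

The pieces without y' make up ∂F/∂x and the coefficient of y' is ∂F/∂y:
  ∂F/∂x = y·cos(xy) - 3,
  ∂F/∂y = x·cos(xy) - 3.

Since d/dx[F] = ∂F/∂x + (∂F/∂y)·y' = 0, solve for y':
  (∂F/∂y)·y' = -∂F/∂x
  dy/dx = -(∂F/∂x)/(∂F/∂y) = -(y·cos(xy) - 3)/(x·cos(xy) - 3) = (-y·cos(xy) + 3)/(x·cos(xy) - 3)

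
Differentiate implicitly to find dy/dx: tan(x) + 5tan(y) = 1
Apply d/dx to both sides, remembering that y depends on x. Each occurrence of y therefore brings in a y' = dy/dx via the chain rule.

With F(x, y) equal to the left-hand side minus the right, differentiate F term by term:
  d/dx[tan(x)] = tan(x)^2 + 1
  d/dx[5tan(y)] = 5·y'(tan(y)^2 + 1)
  d/dx[-1] = 0
Adding these up, d/dx[F] = 0 becomes
  (tan(x)^2 + 1) + (5tan(y)^2 + 5)·y' = 0,
so isolating y',
  dy/dx = -(tan(x)^2 + 1)/(5tan(y)^2 + 5) = -cos(y)^2/(5cos(x)^2)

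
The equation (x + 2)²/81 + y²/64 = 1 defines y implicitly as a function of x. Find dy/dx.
Differentiate both sides with respect to x, treating y as y(x). By the chain rule, any term containing y contributes a factor of y' = dy/dx when we differentiate it.

Move every term to one side and write the relation as F(x, y) = 0. Term by term,
  d/dx[y^2/64] = y·y'/32
  d/dx[(x + 2)^2/81] = 2x/81 + 4/81
  d/dx[-1] = 0

The pieces without y' make up ∂F/∂x and the coefficient of y' is ∂F/∂y:
  ∂F/∂x = 2x/81 + 4/81,
  ∂F/∂y = y/32.

Since d/dx[F] = ∂F/∂x + (∂F/∂y)·y' = 0, solve for y':
  (∂F/∂y)·y' = -∂F/∂x
  dy/dx = -(∂F/∂x)/(∂F/∂y) = -(2x/81 + 4/81)/(y/32)
        = -(2(x + 2)/81)/(y/32) = 64(-x - 2)/(81y)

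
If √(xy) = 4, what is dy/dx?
Differentiate the relation implicitly: treat y = y(x) and apply the chain rule, so every y-derivative picks up a y' = dy/dx factor.

With everything moved to the left-hand side, differentiate term by term:
  d/dx[√(xy)] = √(xy)(x·y'/2 + y/2)/(xy)
  d/dx[-4] = 0

Separating the contributions that come from x directly and those that come through y:
  without y':      √(xy)/(2x)
  multiplying y':  √(xy)/(2y)

so (√(xy)/(2x)) + (√(xy)/(2y))·y' = 0, and therefore
  dy/dx = -(√(xy)/(2x))/(√(xy)/(2y)) = -y/x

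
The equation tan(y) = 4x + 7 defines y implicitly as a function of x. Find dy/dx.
Take d/dx of both sides. Since y is implicitly a function of x, the chain rule attaches a y' = dy/dx factor whenever we differentiate through y.

Set F(x, y) = (left side) − (right side), so the curve is F = 0. Differentiating each term of F:
  d/dx[-4x] = -4
  d/dx[tan(y)] = y'(tan(y)^2 + 1)
  d/dx[-7] = 0

Collecting, the y'-free part is the partial derivative in x and the y' coefficient is the partial derivative in y:
  ∂F/∂x = -4
  ∂F/∂y = tan(y)^2 + 1

so d/dx[F(x, y(x))] = ∂F/∂x + (∂F/∂y)·y' = 0. Rearranging,
  dy/dx = -(∂F/∂x)/(∂F/∂y) = -(-4)/(tan(y)^2 + 1) = 4cos(y)^2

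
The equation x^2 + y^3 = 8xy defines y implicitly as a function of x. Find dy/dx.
Apply d/dx to both sides, remembering that y depends on x. Each occurrence of y therefore brings in a y' = dy/dx via the chain rule.

With F(x, y) equal to the left-hand side minus the right, differentiate F term by term:
  d/dx[x^2] = 2x
  d/dx[-8xy] = -8x·y' - 8y
  d/dx[y^3] = 3y^2·y'
Adding these up, d/dx[F] = 0 becomes
  (2x - 8y) + (-8x + 3y^2)·y' = 0,
so isolating y',
  dy/dx = -(2x - 8y)/(-8x + 3y^2) = 2(x - 4y)/(8x - 3y^2)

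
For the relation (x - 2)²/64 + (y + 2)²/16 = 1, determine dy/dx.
Differentiate the relation implicitly: treat y = y(x) and apply the chain rule, so every y-derivative picks up a y' = dy/dx factor.

With everything moved to the left-hand side, differentiate term by term:
  d/dx[(x - 2)^2/64] = x/32 - 1/16
  d/dx[(y + 2)^2/16] = y'(y + 2)/8
  d/dx[-1] = 0

Separating the contributions that come from x directly and those that come through y:
  without y':      x/32 - 1/16
  multiplying y':  y/8 + 1/4

so (x/32 - 1/16) + (y/8 + 1/4)·y' = 0, and therefore
  dy/dx = -(x/32 - 1/16)/(y/8 + 1/4)
        = -((x - 2)/32)/((y + 2)/8) = (2 - x)/(4(y + 2))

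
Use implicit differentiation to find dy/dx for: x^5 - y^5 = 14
Differentiate both sides with respect to x, treating y as y(x). By the chain rule, any term containing y contributes a factor of y' = dy/dx when we differentiate it.

Move every term to one side and write the relation as F(x, y) = 0. Term by term,
  d/dx[x^5] = 5x^4
  d/dx[-y^5] = -5y^4·y'
  d/dx[-14] = 0

The pieces without y' make up ∂F/∂x and the coefficient of y' is ∂F/∂y:
  ∂F/∂x = 5x^4,
  ∂F/∂y = -5y^4.

Since d/dx[F] = ∂F/∂x + (∂F/∂y)·y' = 0, solve for y':
  (∂F/∂y)·y' = -∂F/∂x
  dy/dx = -(∂F/∂x)/(∂F/∂y) = -(5x^4)/(-5y^4) = x^4/y^4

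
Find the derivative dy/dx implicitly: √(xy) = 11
Apply d/dx to both sides, remembering that y depends on x. Each occurrence of y therefore brings in a y' = dy/dx via the chain rule.

With F(x, y) equal to the left-hand side minus the right, differentiate F term by term:
  d/dx[√(xy)] = √(xy)(x·y'/2 + y/2)/(xy)
  d/dx[-11] = 0
Adding these up, d/dx[F] = 0 becomes
  (√(xy)/(2x)) + (√(xy)/(2y))·y' = 0,
so isolating y',
  dy/dx = -(√(xy)/(2x))/(√(xy)/(2y)) = -y/x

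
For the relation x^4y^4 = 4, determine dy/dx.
Take d/dx of both sides. Since y is implicitly a function of x, the chain rule attaches a y' = dy/dx factor whenever we differentiate through y.

Set F(x, y) = (left side) − (right side), so the curve is F = 0. Differentiating each term of F:
  d/dx[x^4y^4] = 4x^4y^3·y' + 4x^3y^4
  d/dx[-4] = 0

Collecting, the y'-free part is the partial derivative in x and the y' coefficient is the partial derivative in y:
  ∂F/∂x = 4x^3y^4
  ∂F/∂y = 4x^4y^3

so d/dx[F(x, y(x))] = ∂F/∂x + (∂F/∂y)·y' = 0. Rearranging,
  dy/dx = -(∂F/∂x)/(∂F/∂y) = -(4x^3y^4)/(4x^4y^3) = -y/x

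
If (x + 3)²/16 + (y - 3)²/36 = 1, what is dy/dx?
Apply d/dx to both sides, remembering that y depends on x. Each occurrence of y therefore brings in a y' = dy/dx via the chain rule.

With F(x, y) equal to the left-hand side minus the right, differentiate F term by term:
  d/dx[(x + 3)^2/16] = x/8 + 3/8
  d/dx[(y - 3)^2/36] = y'(y - 3)/18
  d/dx[-1] = 0
Adding these up, d/dx[F] = 0 becomes
  (x/8 + 3/8) + (y/18 - 1/6)·y' = 0,
so isolating y',
  dy/dx = -(x/8 + 3/8)/(y/18 - 1/6)
        = -((x + 3)/8)/((y - 3)/18) = 9(-x - 3)/(4(y - 3))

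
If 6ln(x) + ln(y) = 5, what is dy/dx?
Apply d/dx to both sides, remembering that y depends on x. Each occurrence of y therefore brings in a y' = dy/dx via the chain rule.

With F(x, y) equal to the left-hand side minus the right, differentiate F term by term:
  d/dx[6ln(x)] = 6/x
  d/dx[ln(y)] = y'/y
  d/dx[-5] = 0
Adding these up, d/dx[F] = 0 becomes
  (6/x) + (1/y)·y' = 0,
so isolating y',
  dy/dx = -(6/x)/(1/y) = -6y/x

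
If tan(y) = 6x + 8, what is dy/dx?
Differentiate both sides with respect to x, treating y as y(x). By the chain rule, any term containing y contributes a factor of y' = dy/dx when we differentiate it.

Move every term to one side and write the relation as F(x, y) = 0. Term by term,
  d/dx[-6x] = -6
  d/dx[tan(y)] = y'(tan(y)^2 + 1)
  d/dx[-8] = 0

The pieces without y' make up ∂F/∂x and the coefficient of y' is ∂F/∂y:
  ∂F/∂x = -6,
  ∂F/∂y = tan(y)^2 + 1.

Since d/dx[F] = ∂F/∂x + (∂F/∂y)·y' = 0, solve for y':
  (∂F/∂y)·y' = -∂F/∂x
  dy/dx = -(∂F/∂x)/(∂F/∂y) = -(-6)/(tan(y)^2 + 1) = 6cos(y)^2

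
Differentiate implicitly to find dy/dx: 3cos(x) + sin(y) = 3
Take d/dx of both sides. Since y is implicitly a function of x, the chain rule attaches a y' = dy/dx factor whenever we differentiate through y.

Set F(x, y) = (left side) − (right side), so the curve is F = 0. Differentiating each term of F:
  d/dx[sin(y)] = y'·cos(y)
  d/dx[3cos(x)] = -3sin(x)
  d/dx[-3] = 0

Collecting, the y'-free part is the partial derivative in x and the y' coefficient is the partial derivative in y:
  ∂F/∂x = -3sin(x)
  ∂F/∂y = cos(y)

so d/dx[F(x, y(x))] = ∂F/∂x + (∂F/∂y)·y' = 0. Rearranging,
  dy/dx = -(∂F/∂x)/(∂F/∂y) = -(-3sin(x))/(cos(y)) = 3sin(x)/cos(y)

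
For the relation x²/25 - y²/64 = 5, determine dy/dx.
Take d/dx of both sides. Since y is implicitly a function of x, the chain rule attaches a y' = dy/dx factor whenever we differentiate through y.

Set F(x, y) = (left side) − (right side), so the curve is F = 0. Differentiating each term of F:
  d/dx[x^2/25] = 2x/25
  d/dx[-y^2/64] = -y·y'/32
  d/dx[-5] = 0

Collecting, the y'-free part is the partial derivative in x and the y' coefficient is the partial derivative in y:
  ∂F/∂x = 2x/25
  ∂F/∂y = -y/32

so d/dx[F(x, y(x))] = ∂F/∂x + (∂F/∂y)·y' = 0. Rearranging,
  dy/dx = -(∂F/∂x)/(∂F/∂y) = -(2x/25)/(-y/32) = 64x/(25y)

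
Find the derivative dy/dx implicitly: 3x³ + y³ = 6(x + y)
Apply d/dx to both sides, remembering that y depends on x. Each occurrence of y therefore brings in a y' = dy/dx via the chain rule.

With F(x, y) equal to the left-hand side minus the right, differentiate F term by term:
  d/dx[3x^3] = 9x^2
  d/dx[-6x] = -6
  d/dx[y^3] = 3y^2·y'
  d/dx[-6y] = -6·y'
Adding these up, d/dx[F] = 0 becomes
  (9x^2 - 6) + (3y^2 - 6)·y' = 0,
so isolating y',
  dy/dx = -(9x^2 - 6)/(3y^2 - 6) = (2 - 3x^2)/(y^2 - 2)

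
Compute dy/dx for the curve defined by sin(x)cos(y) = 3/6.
Take d/dx of both sides. Since y is implicitly a function of x, the chain rule attaches a y' = dy/dx factor whenever we differentiate through y.

Set F(x, y) = (left side) − (right side), so the curve is F = 0. Differentiating each term of F:
  d/dx[sin(x)·cos(y)] = -y'·sin(x)·sin(y) + cos(x)·cos(y)
  d/dx[-1/2] = 0

Collecting, the y'-free part is the partial derivative in x and the y' coefficient is the partial derivative in y:
  ∂F/∂x = cos(x)·cos(y)
  ∂F/∂y = -sin(x)·sin(y)

so d/dx[F(x, y(x))] = ∂F/∂x + (∂F/∂y)·y' = 0. Rearranging,
  dy/dx = -(∂F/∂x)/(∂F/∂y) = -(cos(x)·cos(y))/(-sin(x)·sin(y)) = 1/(tan(x)·tan(y))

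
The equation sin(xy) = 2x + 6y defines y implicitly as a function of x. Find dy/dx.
Apply d/dx to both sides, remembering that y depends on x. Each occurrence of y therefore brings in a y' = dy/dx via the chain rule.

With F(x, y) equal to the left-hand side minus the right, differentiate F term by term:
  d/dx[-2x] = -2
  d/dx[-6y] = -6·y'
  d/dx[sin(xy)] = (x·y' + y)·cos(xy)
Adding these up, d/dx[F] = 0 becomes
  (y·cos(xy) - 2) + (x·cos(xy) - 6)·y' = 0,
so isolating y',
  dy/dx = -(y·cos(xy) - 2)/(x·cos(xy) - 6) = (-y·cos(xy) + 2)/(x·cos(xy) - 6)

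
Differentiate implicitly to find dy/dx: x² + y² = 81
Take d/dx of both sides. Since y is implicitly a function of x, the chain rule attaches a y' = dy/dx factor whenever we differentiate through y.

Set F(x, y) = (left side) − (right side), so the curve is F = 0. Differentiating each term of F:
  d/dx[x^2] = 2x
  d/dx[y^2] = 2y·y'
  d/dx[-81] = 0

Collecting, the y'-free part is the partial derivative in x and the y' coefficient is the partial derivative in y:
  ∂F/∂x = 2x
  ∂F/∂y = 2y

so d/dx[F(x, y(x))] = ∂F/∂x + (∂F/∂y)·y' = 0. Rearranging,
  dy/dx = -(∂F/∂x)/(∂F/∂y) = -(2x)/(2y) = -x/y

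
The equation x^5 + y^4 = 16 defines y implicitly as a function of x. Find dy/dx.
Differentiate both sides with respect to x, treating y as y(x). By the chain rule, any term containing y contributes a factor of y' = dy/dx when we differentiate it.

Move every term to one side and write the relation as F(x, y) = 0. Term by term,
  d/dx[x^5] = 5x^4
  d/dx[y^4] = 4y^3·y'
  d/dx[-16] = 0

The pieces without y' make up ∂F/∂x and the coefficient of y' is ∂F/∂y:
  ∂F/∂x = 5x^4,
  ∂F/∂y = 4y^3.

Since d/dx[F] = ∂F/∂x + (∂F/∂y)·y' = 0, solve for y':
  (∂F/∂y)·y' = -∂F/∂x
  dy/dx = -(∂F/∂x)/(∂F/∂y) = -(5x^4)/(4y^3) = -5x^4/(4y^3)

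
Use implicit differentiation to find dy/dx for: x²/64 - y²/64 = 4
Differentiate the relation implicitly: treat y = y(x) and apply the chain rule, so every y-derivative picks up a y' = dy/dx factor.

With everything moved to the left-hand side, differentiate term by term:
  d/dx[x^2/64] = x/32
  d/dx[-y^2/64] = -y·y'/32
  d/dx[-4] = 0

Separating the contributions that come from x directly and those that come through y:
  without y':      x/32
  multiplying y':  -y/32

so (x/32) + (-y/32)·y' = 0, and therefore
  dy/dx = -(x/32)/(-y/32) = x/y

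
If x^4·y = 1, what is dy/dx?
Apply d/dx to both sides, remembering that y depends on x. Each occurrence of y therefore brings in a y' = dy/dx via the chain rule.

With F(x, y) equal to the left-hand side minus the right, differentiate F term by term:
  d/dx[x^4y] = x^4·y' + 4x^3y
  d/dx[-1] = 0
Adding these up, d/dx[F] = 0 becomes
  (4x^3y) + (x^4)·y' = 0,
so isolating y',
  dy/dx = -(4x^3y)/(x^4) = -4y/x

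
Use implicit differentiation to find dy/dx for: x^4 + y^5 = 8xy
Apply d/dx to both sides, remembering that y depends on x. Each occurrence of y therefore brings in a y' = dy/dx via the chain rule.

With F(x, y) equal to the left-hand side minus the right, differentiate F term by term:
  d/dx[x^4] = 4x^3
  d/dx[-8xy] = -8x·y' - 8y
  d/dx[y^5] = 5y^4·y'
Adding these up, d/dx[F] = 0 becomes
  (4x^3 - 8y) + (-8x + 5y^4)·y' = 0,
so isolating y',
  dy/dx = -(4x^3 - 8y)/(-8x + 5y^4) = 4(x^3 - 2y)/(8x - 5y^4)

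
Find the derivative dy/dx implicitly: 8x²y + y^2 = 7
Take d/dx of both sides. Since y is implicitly a function of x, the chain rule attaches a y' = dy/dx factor whenever we differentiate through y.

Set F(x, y) = (left side) − (right side), so the curve is F = 0. Differentiating each term of F:
  d/dx[8x^2y] = 8x^2·y' + 16xy
  d/dx[y^2] = 2y·y'
  d/dx[-7] = 0

Collecting, the y'-free part is the partial derivative in x and the y' coefficient is the partial derivative in y:
  ∂F/∂x = 16xy
  ∂F/∂y = 8x^2 + 2y

so d/dx[F(x, y(x))] = ∂F/∂x + (∂F/∂y)·y' = 0. Rearranging,
  dy/dx = -(∂F/∂x)/(∂F/∂y) = -(16xy)/(8x^2 + 2y) = -8xy/(4x^2 + y)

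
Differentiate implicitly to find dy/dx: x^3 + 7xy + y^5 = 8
Differentiate both sides with respect to x, treating y as y(x). By the chain rule, any term containing y contributes a factor of y' = dy/dx when we differentiate it.

Move every term to one side and write the relation as F(x, y) = 0. Term by term,
  d/dx[x^3] = 3x^2
  d/dx[7xy] = 7x·y' + 7y
  d/dx[y^5] = 5y^4·y'
  d/dx[-8] = 0

The pieces without y' make up ∂F/∂x and the coefficient of y' is ∂F/∂y:
  ∂F/∂x = 3x^2 + 7y,
  ∂F/∂y = 7x + 5y^4.

Since d/dx[F] = ∂F/∂x + (∂F/∂y)·y' = 0, solve for y':
  (∂F/∂y)·y' = -∂F/∂x
  dy/dx = -(∂F/∂x)/(∂F/∂y) = -(3x^2 + 7y)/(7x + 5y^4) = (-3x^2 - 7y)/(7x + 5y^4)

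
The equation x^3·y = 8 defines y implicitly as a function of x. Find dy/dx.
Apply d/dx to both sides, remembering that y depends on x. Each occurrence of y therefore brings in a y' = dy/dx via the chain rule.

With F(x, y) equal to the left-hand side minus the right, differentiate F term by term:
  d/dx[x^3y] = x^3·y' + 3x^2y
  d/dx[-8] = 0
Adding these up, d/dx[F] = 0 becomes
  (3x^2y) + (x^3)·y' = 0,
so isolating y',
  dy/dx = -(3x^2y)/(x^3) = -3y/x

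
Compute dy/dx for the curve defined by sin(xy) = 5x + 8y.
Differentiate both sides with respect to x, treating y as y(x). By the chain rule, any term containing y contributes a factor of y' = dy/dx when we differentiate it.

Move every term to one side and write the relation as F(x, y) = 0. Term by term,
  d/dx[-5x] = -5
  d/dx[-8y] = -8·y'
  d/dx[sin(xy)] = (x·y' + y)·cos(xy)

The pieces without y' make up ∂F/∂x and the coefficient of y' is ∂F/∂y:
  ∂F/∂x = y·cos(xy) - 5,
  ∂F/∂y = x·cos(xy) - 8.

Since d/dx[F] = ∂F/∂x + (∂F/∂y)·y' = 0, solve for y':
  (∂F/∂y)·y' = -∂F/∂x
  dy/dx = -(∂F/∂x)/(∂F/∂y) = -(y·cos(xy) - 5)/(x·cos(xy) - 8) = (-y·cos(xy) + 5)/(x·cos(xy) - 8)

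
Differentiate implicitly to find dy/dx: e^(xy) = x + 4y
Apply d/dx to both sides, remembering that y depends on x. Each occurrence of y therefore brings in a y' = dy/dx via the chain rule.

With F(x, y) equal to the left-hand side minus the right, differentiate F term by term:
  d/dx[-x] = -1
  d/dx[-4y] = -4·y'
  d/dx[e^(xy)] = (x·y' + y)·e^(xy)
Adding these up, d/dx[F] = 0 becomes
  (y·e^(xy) - 1) + (x·e^(xy) - 4)·y' = 0,
so isolating y',
  dy/dx = -(y·e^(xy) - 1)/(x·e^(xy) - 4) = (-y·e^(xy) + 1)/(x·e^(xy) - 4)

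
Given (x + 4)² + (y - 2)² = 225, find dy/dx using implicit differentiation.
Differentiate both sides with respect to x, treating y as y(x). By the chain rule, any term containing y contributes a factor of y' = dy/dx when we differentiate it.

Move every term to one side and write the relation as F(x, y) = 0. Term by term,
  d/dx[(x + 4)^2] = 2x + 8
  d/dx[(y - 2)^2] = 2·y'(y - 2)
  d/dx[-225] = 0

The pieces without y' make up ∂F/∂x and the coefficient of y' is ∂F/∂y:
  ∂F/∂x = 2x + 8,
  ∂F/∂y = 2y - 4.

Since d/dx[F] = ∂F/∂x + (∂F/∂y)·y' = 0, solve for y':
  (∂F/∂y)·y' = -∂F/∂x
  dy/dx = -(∂F/∂x)/(∂F/∂y) = -(2x + 8)/(2y - 4) = (-x - 4)/(y - 2)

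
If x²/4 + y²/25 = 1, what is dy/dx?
Differentiate the relation implicitly: treat y = y(x) and apply the chain rule, so every y-derivative picks up a y' = dy/dx factor.

With everything moved to the left-hand side, differentiate term by term:
  d/dx[x^2/4] = x/2
  d/dx[y^2/25] = 2y·y'/25
  d/dx[-1] = 0

Separating the contributions that come from x directly and those that come through y:
  without y':      x/2
  multiplying y':  2y/25

so (x/2) + (2y/25)·y' = 0, and therefore
  dy/dx = -(x/2)/(2y/25) = -25x/(4y)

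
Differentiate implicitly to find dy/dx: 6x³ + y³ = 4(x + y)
Apply d/dx to both sides, remembering that y depends on x. Each occurrence of y therefore brings in a y' = dy/dx via the chain rule.

With F(x, y) equal to the left-hand side minus the right, differentiate F term by term:
  d/dx[6x^3] = 18x^2
  d/dx[-4x] = -4
  d/dx[y^3] = 3y^2·y'
  d/dx[-4y] = -4·y'
Adding these up, d/dx[F] = 0 becomes
  (18x^2 - 4) + (3y^2 - 4)·y' = 0,
so isolating y',
  dy/dx = -(18x^2 - 4)/(3y^2 - 4) = 2(2 - 9x^2)/(3y^2 - 4)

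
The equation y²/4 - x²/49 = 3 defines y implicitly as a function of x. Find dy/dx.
Differentiate both sides with respect to x, treating y as y(x). By the chain rule, any term containing y contributes a factor of y' = dy/dx when we differentiate it.

Move every term to one side and write the relation as F(x, y) = 0. Term by term,
  d/dx[-x^2/49] = -2x/49
  d/dx[y^2/4] = y·y'/2
  d/dx[-3] = 0

The pieces without y' make up ∂F/∂x and the coefficient of y' is ∂F/∂y:
  ∂F/∂x = -2x/49,
  ∂F/∂y = y/2.

Since d/dx[F] = ∂F/∂x + (∂F/∂y)·y' = 0, solve for y':
  (∂F/∂y)·y' = -∂F/∂x
  dy/dx = -(∂F/∂x)/(∂F/∂y) = -(-2x/49)/(y/2) = 4x/(49y)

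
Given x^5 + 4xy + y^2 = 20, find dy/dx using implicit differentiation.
Apply d/dx to both sides, remembering that y depends on x. Each occurrence of y therefore brings in a y' = dy/dx via the chain rule.

With F(x, y) equal to the left-hand side minus the right, differentiate F term by term:
  d/dx[x^5] = 5x^4
  d/dx[4xy] = 4x·y' + 4y
  d/dx[y^2] = 2y·y'
  d/dx[-20] = 0
Adding these up, d/dx[F] = 0 becomes
  (5x^4 + 4y) + (4x + 2y)·y' = 0,
so isolating y',
  dy/dx = -(5x^4 + 4y)/(4x + 2y) = (-5x^4 - 4y)/(2(2x + y))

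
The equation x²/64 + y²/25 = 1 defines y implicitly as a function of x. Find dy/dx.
Take d/dx of both sides. Since y is implicitly a function of x, the chain rule attaches a y' = dy/dx factor whenever we differentiate through y.

Set F(x, y) = (left side) − (right side), so the curve is F = 0. Differentiating each term of F:
  d/dx[x^2/64] = x/32
  d/dx[y^2/25] = 2y·y'/25
  d/dx[-1] = 0

Collecting, the y'-free part is the partial derivative in x and the y' coefficient is the partial derivative in y:
  ∂F/∂x = x/32
  ∂F/∂y = 2y/25

so d/dx[F(x, y(x))] = ∂F/∂x + (∂F/∂y)·y' = 0. Rearranging,
  dy/dx = -(∂F/∂x)/(∂F/∂y) = -(x/32)/(2y/25) = -25x/(64y)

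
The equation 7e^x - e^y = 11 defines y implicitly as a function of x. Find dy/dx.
Take d/dx of both sides. Since y is implicitly a function of x, the chain rule attaches a y' = dy/dx factor whenever we differentiate through y.

Set F(x, y) = (left side) − (right side), so the curve is F = 0. Differentiating each term of F:
  d/dx[7e^(x)] = 7e^(x)
  d/dx[-e^(y)] = -y'·e^(y)
  d/dx[-11] = 0

Collecting, the y'-free part is the partial derivative in x and the y' coefficient is the partial derivative in y:
  ∂F/∂x = 7e^(x)
  ∂F/∂y = -e^(y)

so d/dx[F(x, y(x))] = ∂F/∂x + (∂F/∂y)·y' = 0. Rearranging,
  dy/dx = -(∂F/∂x)/(∂F/∂y) = -(7e^(x))/(-e^(y)) = 7e^(x - y)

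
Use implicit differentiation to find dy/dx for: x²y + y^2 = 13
Apply d/dx to both sides, remembering that y depends on x. Each occurrence of y therefore brings in a y' = dy/dx via the chain rule.

With F(x, y) equal to the left-hand side minus the right, differentiate F term by term:
  d/dx[x^2y] = x^2·y' + 2xy
  d/dx[y^2] = 2y·y'
  d/dx[-13] = 0
Adding these up, d/dx[F] = 0 becomes
  (2xy) + (x^2 + 2y)·y' = 0,
so isolating y',
  dy/dx = -(2xy)/(x^2 + 2y) = -2xy/(x^2 + 2y)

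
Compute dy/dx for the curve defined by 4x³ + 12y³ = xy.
Take d/dx of both sides. Since y is implicitly a function of x, the chain rule attaches a y' = dy/dx factor whenever we differentiate through y.

Set F(x, y) = (left side) − (right side), so the curve is F = 0. Differentiating each term of F:
  d/dx[4x^3] = 12x^2
  d/dx[-xy] = -x·y' - y
  d/dx[12y^3] = 36y^2·y'

Collecting, the y'-free part is the partial derivative in x and the y' coefficient is the partial derivative in y:
  ∂F/∂x = 12x^2 - y
  ∂F/∂y = -x + 36y^2

so d/dx[F(x, y(x))] = ∂F/∂x + (∂F/∂y)·y' = 0. Rearranging,
  dy/dx = -(∂F/∂x)/(∂F/∂y) = -(12x^2 - y)/(-x + 36y^2) = (12x^2 - y)/(x - 36y^2)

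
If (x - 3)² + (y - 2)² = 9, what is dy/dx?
Differentiate both sides with respect to x, treating y as y(x). By the chain rule, any term containing y contributes a factor of y' = dy/dx when we differentiate it.

Move every term to one side and write the relation as F(x, y) = 0. Term by term,
  d/dx[(x - 3)^2] = 2x - 6
  d/dx[(y - 2)^2] = 2·y'(y - 2)
  d/dx[-9] = 0

The pieces without y' make up ∂F/∂x and the coefficient of y' is ∂F/∂y:
  ∂F/∂x = 2x - 6,
  ∂F/∂y = 2y - 4.

Since d/dx[F] = ∂F/∂x + (∂F/∂y)·y' = 0, solve for y':
  (∂F/∂y)·y' = -∂F/∂x
  dy/dx = -(∂F/∂x)/(∂F/∂y) = -(2x - 6)/(2y - 4) = (3 - x)/(y - 2)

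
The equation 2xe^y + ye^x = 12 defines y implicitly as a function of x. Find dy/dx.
Take d/dx of both sides. Since y is implicitly a function of x, the chain rule attaches a y' = dy/dx factor whenever we differentiate through y.

Set F(x, y) = (left side) − (right side), so the curve is F = 0. Differentiating each term of F:
  d/dx[2x·e^(y)] = 2x·y'·e^(y) + 2e^(y)
  d/dx[y·e^(x)] = y·e^(x) + y'·e^(x)
  d/dx[-12] = 0

Collecting, the y'-free part is the partial derivative in x and the y' coefficient is the partial derivative in y:
  ∂F/∂x = y·e^(x) + 2e^(y)
  ∂F/∂y = 2x·e^(y) + e^(x)

so d/dx[F(x, y(x))] = ∂F/∂x + (∂F/∂y)·y' = 0. Rearranging,
  dy/dx = -(∂F/∂x)/(∂F/∂y) = -(y·e^(x) + 2e^(y))/(2x·e^(y) + e^(x)) = (-y·e^(x) - 2e^(y))/(2x·e^(y) + e^(x))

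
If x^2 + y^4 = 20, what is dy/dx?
Take d/dx of both sides. Since y is implicitly a function of x, the chain rule attaches a y' = dy/dx factor whenever we differentiate through y.

Set F(x, y) = (left side) − (right side), so the curve is F = 0. Differentiating each term of F:
  d/dx[x^2] = 2x
  d/dx[y^4] = 4y^3·y'
  d/dx[-20] = 0

Collecting, the y'-free part is the partial derivative in x and the y' coefficient is the partial derivative in y:
  ∂F/∂x = 2x
  ∂F/∂y = 4y^3

so d/dx[F(x, y(x))] = ∂F/∂x + (∂F/∂y)·y' = 0. Rearranging,
  dy/dx = -(∂F/∂x)/(∂F/∂y) = -(2x)/(4y^3) = -x/(2y^3)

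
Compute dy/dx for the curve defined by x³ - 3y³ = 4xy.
Take d/dx of both sides. Since y is implicitly a function of x, the chain rule attaches a y' = dy/dx factor whenever we differentiate through y.

Set F(x, y) = (left side) − (right side), so the curve is F = 0. Differentiating each term of F:
  d/dx[x^3] = 3x^2
  d/dx[-4xy] = -4x·y' - 4y
  d/dx[-3y^3] = -9y^2·y'

Collecting, the y'-free part is the partial derivative in x and the y' coefficient is the partial derivative in y:
  ∂F/∂x = 3x^2 - 4y
  ∂F/∂y = -4x - 9y^2

so d/dx[F(x, y(x))] = ∂F/∂x + (∂F/∂y)·y' = 0. Rearranging,
  dy/dx = -(∂F/∂x)/(∂F/∂y) = -(3x^2 - 4y)/(-4x - 9y^2) = (3x^2 - 4y)/(4x + 9y^2)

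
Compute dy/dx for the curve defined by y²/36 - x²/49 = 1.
Take d/dx of both sides. Since y is implicitly a function of x, the chain rule attaches a y' = dy/dx factor whenever we differentiate through y.

Set F(x, y) = (left side) − (right side), so the curve is F = 0. Differentiating each term of F:
  d/dx[-x^2/49] = -2x/49
  d/dx[y^2/36] = y·y'/18
  d/dx[-1] = 0

Collecting, the y'-free part is the partial derivative in x and the y' coefficient is the partial derivative in y:
  ∂F/∂x = -2x/49
  ∂F/∂y = y/18

so d/dx[F(x, y(x))] = ∂F/∂x + (∂F/∂y)·y' = 0. Rearranging,
  dy/dx = -(∂F/∂x)/(∂F/∂y) = -(-2x/49)/(y/18) = 36x/(49y)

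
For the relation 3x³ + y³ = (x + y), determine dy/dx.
Apply d/dx to both sides, remembering that y depends on x. Each occurrence of y therefore brings in a y' = dy/dx via the chain rule.

With F(x, y) equal to the left-hand side minus the right, differentiate F term by term:
  d/dx[3x^3] = 9x^2
  d/dx[-x] = -1
  d/dx[y^3] = 3y^2·y'
  d/dx[-y] = -y'
Adding these up, d/dx[F] = 0 becomes
  (9x^2 - 1) + (3y^2 - 1)·y' = 0,
so isolating y',
  dy/dx = -(9x^2 - 1)/(3y^2 - 1) = (1 - 9x^2)/(3y^2 - 1)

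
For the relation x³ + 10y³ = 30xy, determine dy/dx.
Differentiate the relation implicitly: treat y = y(x) and apply the chain rule, so every y-derivative picks up a y' = dy/dx factor.

With everything moved to the left-hand side, differentiate term by term:
  d/dx[x^3] = 3x^2
  d/dx[-30xy] = -30x·y' - 30y
  d/dx[10y^3] = 30y^2·y'

Separating the contributions that come from x directly and those that come through y:
  without y':      3x^2 - 30y
  multiplying y':  -30x + 30y^2

so (3x^2 - 30y) + (-30x + 30y^2)·y' = 0, and therefore
  dy/dx = -(3x^2 - 30y)/(-30x + 30y^2) = (x^2/10 - y)/(x - y^2)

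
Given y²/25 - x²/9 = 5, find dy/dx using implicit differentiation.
Differentiate both sides with respect to x, treating y as y(x). By the chain rule, any term containing y contributes a factor of y' = dy/dx when we differentiate it.

Move every term to one side and write the relation as F(x, y) = 0. Term by term,
  d/dx[-x^2/9] = -2x/9
  d/dx[y^2/25] = 2y·y'/25
  d/dx[-5] = 0

The pieces without y' make up ∂F/∂x and the coefficient of y' is ∂F/∂y:
  ∂F/∂x = -2x/9,
  ∂F/∂y = 2y/25.

Since d/dx[F] = ∂F/∂x + (∂F/∂y)·y' = 0, solve for y':
  (∂F/∂y)·y' = -∂F/∂x
  dy/dx = -(∂F/∂x)/(∂F/∂y) = -(-2x/9)/(2y/25) = 25x/(9y)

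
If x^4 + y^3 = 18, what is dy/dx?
Apply d/dx to both sides, remembering that y depends on x. Each occurrence of y therefore brings in a y' = dy/dx via the chain rule.

With F(x, y) equal to the left-hand side minus the right, differentiate F term by term:
  d/dx[x^4] = 4x^3
  d/dx[y^3] = 3y^2·y'
  d/dx[-18] = 0
Adding these up, d/dx[F] = 0 becomes
  (4x^3) + (3y^2)·y' = 0,
so isolating y',
  dy/dx = -(4x^3)/(3y^2) = -4x^3/(3y^2)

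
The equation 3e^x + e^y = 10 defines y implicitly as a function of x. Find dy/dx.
Apply d/dx to both sides, remembering that y depends on x. Each occurrence of y therefore brings in a y' = dy/dx via the chain rule.

With F(x, y) equal to the left-hand side minus the right, differentiate F term by term:
  d/dx[3e^(x)] = 3e^(x)
  d/dx[e^(y)] = y'·e^(y)
  d/dx[-10] = 0
Adding these up, d/dx[F] = 0 becomes
  (3e^(x)) + (e^(y))·y' = 0,
so isolating y',
  dy/dx = -(3e^(x))/(e^(y)) = -3e^(x - y)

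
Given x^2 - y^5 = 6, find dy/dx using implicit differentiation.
Apply d/dx to both sides, remembering that y depends on x. Each occurrence of y therefore brings in a y' = dy/dx via the chain rule.

With F(x, y) equal to the left-hand side minus the right, differentiate F term by term:
  d/dx[x^2] = 2x
  d/dx[-y^5] = -5y^4·y'
  d/dx[-6] = 0
Adding these up, d/dx[F] = 0 becomes
  (2x) + (-5y^4)·y' = 0,
so isolating y',
  dy/dx = -(2x)/(-5y^4) = 2x/(5y^4)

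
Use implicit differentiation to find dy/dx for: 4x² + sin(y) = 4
Take d/dx of both sides. Since y is implicitly a function of x, the chain rule attaches a y' = dy/dx factor whenever we differentiate through y.

Set F(x, y) = (left side) − (right side), so the curve is F = 0. Differentiating each term of F:
  d/dx[4x^2] = 8x
  d/dx[sin(y)] = y'·cos(y)
  d/dx[-4] = 0

Collecting, the y'-free part is the partial derivative in x and the y' coefficient is the partial derivative in y:
  ∂F/∂x = 8x
  ∂F/∂y = cos(y)

so d/dx[F(x, y(x))] = ∂F/∂x + (∂F/∂y)·y' = 0. Rearranging,
  dy/dx = -(∂F/∂x)/(∂F/∂y) = -(8x)/(cos(y)) = -8x/cos(y)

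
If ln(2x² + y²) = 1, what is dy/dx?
Apply d/dx to both sides, remembering that y depends on x. Each occurrence of y therefore brings in a y' = dy/dx via the chain rule.

With F(x, y) equal to the left-hand side minus the right, differentiate F term by term:
  d/dx[ln(2x^2 + y^2)] = (4x + 2y·y')/(2x^2 + y^2)
  d/dx[-1] = 0
Adding these up, d/dx[F] = 0 becomes
  (4x/(2x^2 + y^2)) + (2y/(2x^2 + y^2))·y' = 0,
so isolating y',
  dy/dx = -(4x/(2x^2 + y^2))/(2y/(2x^2 + y^2)) = -2x/y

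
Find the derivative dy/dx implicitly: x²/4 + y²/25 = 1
Apply d/dx to both sides, remembering that y depends on x. Each occurrence of y therefore brings in a y' = dy/dx via the chain rule.

With F(x, y) equal to the left-hand side minus the right, differentiate F term by term:
  d/dx[x^2/4] = x/2
  d/dx[y^2/25] = 2y·y'/25
  d/dx[-1] = 0
Adding these up, d/dx[F] = 0 becomes
  (x/2) + (2y/25)·y' = 0,
so isolating y',
  dy/dx = -(x/2)/(2y/25) = -25x/(4y)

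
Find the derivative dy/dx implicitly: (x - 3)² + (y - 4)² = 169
Differentiate both sides with respect to x, treating y as y(x). By the chain rule, any term containing y contributes a factor of y' = dy/dx when we differentiate it.

Move every term to one side and write the relation as F(x, y) = 0. Term by term,
  d/dx[(x - 3)^2] = 2x - 6
  d/dx[(y - 4)^2] = 2·y'(y - 4)
  d/dx[-169] = 0

The pieces without y' make up ∂F/∂x and the coefficient of y' is ∂F/∂y:
  ∂F/∂x = 2x - 6,
  ∂F/∂y = 2y - 8.

Since d/dx[F] = ∂F/∂x + (∂F/∂y)·y' = 0, solve for y':
  (∂F/∂y)·y' = -∂F/∂x
  dy/dx = -(∂F/∂x)/(∂F/∂y) = -(2x - 6)/(2y - 8) = (3 - x)/(y - 4)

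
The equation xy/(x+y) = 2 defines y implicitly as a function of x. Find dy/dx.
Apply d/dx to both sides, remembering that y depends on x. Each occurrence of y therefore brings in a y' = dy/dx via the chain rule.

With F(x, y) equal to the left-hand side minus the right, differentiate F term by term:
  d/dx[xy/(x + y)] = xy(-y' - 1)/(x + y)^2 + x·y'/(x + y) + y/(x + y)
  d/dx[-2] = 0
Adding these up, d/dx[F] = 0 becomes
  (-xy/(x + y)^2 + y/(x + y)) + (-xy/(x + y)^2 + x/(x + y))·y' = 0,
so isolating y',
  dy/dx = -(-xy/(x + y)^2 + y/(x + y))/(-xy/(x + y)^2 + x/(x + y))
        = -(y^2/(x + y)^2)/(x^2/(x + y)^2) = -y^2/x^2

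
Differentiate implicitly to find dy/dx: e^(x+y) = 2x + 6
Apply d/dx to both sides, remembering that y depends on x. Each occurrence of y therefore brings in a y' = dy/dx via the chain rule.

With F(x, y) equal to the left-hand side minus the right, differentiate F term by term:
  d/dx[-2x] = -2
  d/dx[e^(x + y)] = (y' + 1)·e^(x + y)
  d/dx[-6] = 0
Adding these up, d/dx[F] = 0 becomes
  (e^(x + y) - 2) + (e^(x + y))·y' = 0,
so isolating y',
  dy/dx = -(e^(x + y) - 2)/(e^(x + y)) = 2e^(-x - y) - 1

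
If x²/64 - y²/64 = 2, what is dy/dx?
Take d/dx of both sides. Since y is implicitly a function of x, the chain rule attaches a y' = dy/dx factor whenever we differentiate through y.

Set F(x, y) = (left side) − (right side), so the curve is F = 0. Differentiating each term of F:
  d/dx[x^2/64] = x/32
  d/dx[-y^2/64] = -y·y'/32
  d/dx[-2] = 0

Collecting, the y'-free part is the partial derivative in x and the y' coefficient is the partial derivative in y:
  ∂F/∂x = x/32
  ∂F/∂y = -y/32

so d/dx[F(x, y(x))] = ∂F/∂x + (∂F/∂y)·y' = 0. Rearranging,
  dy/dx = -(∂F/∂x)/(∂F/∂y) = -(x/32)/(-y/32) = x/y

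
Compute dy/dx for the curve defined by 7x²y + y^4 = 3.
Differentiate the relation implicitly: treat y = y(x) and apply the chain rule, so every y-derivative picks up a y' = dy/dx factor.

With everything moved to the left-hand side, differentiate term by term:
  d/dx[7x^2y] = 7x^2·y' + 14xy
  d/dx[y^4] = 4y^3·y'
  d/dx[-3] = 0

Separating the contributions that come from x directly and those that come through y:
  without y':      14xy
  multiplying y':  7x^2 + 4y^3

so (14xy) + (7x^2 + 4y^3)·y' = 0, and therefore
  dy/dx = -(14xy)/(7x^2 + 4y^3) = -14xy/(7x^2 + 4y^3)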